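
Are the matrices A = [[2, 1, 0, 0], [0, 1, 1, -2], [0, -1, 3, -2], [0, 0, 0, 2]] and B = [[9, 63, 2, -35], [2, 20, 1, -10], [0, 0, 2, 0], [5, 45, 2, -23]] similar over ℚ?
Two matrices over a field are similar if and only if they have the same invariant factors.

Both A and B have characteristic polynomial (x - 2)^4 and minimal polynomial (x - 2)^3. Computing further, both have invariant factors x - 2, (x - 2)^3. Hence A and B are similar.

Yes.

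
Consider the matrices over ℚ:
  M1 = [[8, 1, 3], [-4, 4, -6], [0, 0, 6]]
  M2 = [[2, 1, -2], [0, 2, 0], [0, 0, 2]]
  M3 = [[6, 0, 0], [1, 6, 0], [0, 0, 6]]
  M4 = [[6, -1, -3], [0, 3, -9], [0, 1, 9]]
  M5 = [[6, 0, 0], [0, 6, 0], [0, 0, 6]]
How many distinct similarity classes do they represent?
3 classes: {M1, M3, M4}, {M2}, {M5}

Characteristic polynomials: χ_{M1} = (x - 6)^3, χ_{M2} = (x - 2)^3, χ_{M3} = (x - 6)^3, χ_{M4} = (x - 6)^3, χ_{M5} = (x - 6)^3.

{M1, M3, M4}: invariant factors x - 6, (x - 6)^2.

{M2}: invariant factors x - 2, (x - 2)^2.

{M5}: invariant factors x - 6, x - 6, x - 6.

Matrices are similar if and only if their invariant-factor lists agree; the partition into similarity classes is {M1, M3, M4}, {M2}, {M5}.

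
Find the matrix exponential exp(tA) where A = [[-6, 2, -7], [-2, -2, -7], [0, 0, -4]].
e^{tA} = [[(1 - 2*t)*e^{-4*t}, 2*t*e^{-4*t}, -7*t*e^{-4*t}], [-2*t*e^{-4*t}, (2*t + 1)*e^{-4*t}, -7*t*e^{-4*t}], [0, 0, e^{-4*t}]]

A has Jordan form J = [[-4, 1, 0], [0, -4, 0], [0, 0, -4]] with A = PJP^{-1}, so e^{tA} = P e^{tJ} P^{-1}.

For a Jordan block J_k(λ), e^{tJ_k(λ)} = e^{λt} · (I + tN + t^2 N^2/2! + ... + t^{k-1} N^{k-1}/(k-1)!) where N is the nilpotent superdiagonal part.

Assembling the blocks and conjugating back gives the entries of e^{tA} as shown above.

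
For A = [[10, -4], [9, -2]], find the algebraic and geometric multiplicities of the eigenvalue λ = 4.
algebraic multiplicity 2, geometric multiplicity 1

The characteristic polynomial is (x - 4)^2, so the factor x - 4 appears with exponent 2: the algebraic multiplicity is 2.

rank(A - 4I) = 1, so the eigenspace has dimension 2 - 1 = 1: the geometric multiplicity is 1.

Since 1 < 2, A is not diagonalizable.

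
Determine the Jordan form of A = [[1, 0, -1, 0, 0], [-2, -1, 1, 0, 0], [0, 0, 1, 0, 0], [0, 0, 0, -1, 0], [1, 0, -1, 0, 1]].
J = [[-1, 0, 0, 0, 0], [0, -1, 0, 0, 0], [0, 0, 1, 1, 0], [0, 0, 0, 1, 1], [0, 0, 0, 0, 1]]

The characteristic polynomial is det(xI - A) = (x - 1)^3(x + 1)^2, so the eigenvalues are -1 (algebraic multiplicity 2), 1 (algebraic multiplicity 3).

For λ = -1: rank(A + I) = 3. The eigenspace has dimension 5 - 3 = 2, so there are 2 Jordan blocks; the rank sequence gives block sizes [1, 1].

For λ = 1: rank(A - I) = 4, rank((A - I)^2) = 3, rank((A - I)^3) = 2. The eigenspace has dimension 5 - 4 = 1, so there is 1 Jordan block; the rank sequence gives block sizes [3].

Assembling the blocks gives the Jordan form J above.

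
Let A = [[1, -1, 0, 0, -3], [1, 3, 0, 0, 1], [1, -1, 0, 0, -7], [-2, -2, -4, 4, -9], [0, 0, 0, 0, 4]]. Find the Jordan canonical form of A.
J = [[0, 0, 0, 0, 0], [0, 2, 1, 0, 0], [0, 0, 2, 0, 0], [0, 0, 0, 4, 1], [0, 0, 0, 0, 4]]

The characteristic polynomial is det(xI - A) = x(x - 4)^2(x - 2)^2, so the eigenvalues are 0 (algebraic multiplicity 1), 2 (algebraic multiplicity 2), 4 (algebraic multiplicity 2).

For λ = 0: algebraic multiplicity 1 gives one 1×1 block.

For λ = 2: rank(A - 2I) = 4, rank((A - 2I)^2) = 3. The eigenspace has dimension 5 - 4 = 1, so there is 1 Jordan block; the rank sequence gives block sizes [2].

For λ = 4: rank(A - 4I) = 4, rank((A - 4I)^2) = 3. The eigenspace has dimension 5 - 4 = 1, so there is 1 Jordan block; the rank sequence gives block sizes [2].

Assembling the blocks gives the Jordan form J above.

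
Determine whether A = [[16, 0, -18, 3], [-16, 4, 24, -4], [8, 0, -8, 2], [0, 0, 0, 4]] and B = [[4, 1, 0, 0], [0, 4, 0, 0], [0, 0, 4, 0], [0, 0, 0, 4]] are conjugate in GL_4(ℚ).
Yes.

Two matrices over a field are similar if and only if they have the same invariant factors.

Both A and B have characteristic polynomial (x - 4)^4 and minimal polynomial (x - 4)^2. Computing further, both have invariant factors x - 4, x - 4, (x - 4)^2. Hence A and B are similar.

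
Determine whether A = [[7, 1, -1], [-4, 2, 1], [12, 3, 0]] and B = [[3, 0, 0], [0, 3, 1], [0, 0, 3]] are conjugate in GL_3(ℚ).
Yes.

Two matrices over a field are similar if and only if they have the same invariant factors.

Both A and B have characteristic polynomial (x - 3)^3 and minimal polynomial (x - 3)^2. Computing further, both have invariant factors x - 3, (x - 3)^2. Hence A and B are similar.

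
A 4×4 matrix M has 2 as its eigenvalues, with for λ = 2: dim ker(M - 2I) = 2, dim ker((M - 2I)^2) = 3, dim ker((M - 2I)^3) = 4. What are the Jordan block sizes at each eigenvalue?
Jordan blocks: (2, 3), (2, 1)

λ = 2: successive nullity increments [2, 1, 1] count blocks of size ≥ k; block sizes are [3, 1].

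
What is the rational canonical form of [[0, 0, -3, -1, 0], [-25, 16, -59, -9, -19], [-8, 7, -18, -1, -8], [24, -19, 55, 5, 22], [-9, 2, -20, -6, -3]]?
R = [[0, 0, 0, 0, 0], [1, 0, 0, 0, 0], [0, 1, 0, 0, -4], [0, 0, 1, 0, 0], [0, 0, 0, 1, 0]]

The invariant factors of A (the non-unit diagonal entries of the Smith normal form of xI - A over ℚ[x]) are x^2(x^3 + 4), each dividing the next. The characteristic polynomial is their product, x^2(x^3 + 4).

The rational canonical form is the block-diagonal matrix of companion matrices C(f_i):
R = [[0, 0, 0, 0, 0], [1, 0, 0, 0, 0], [0, 1, 0, 0, -4], [0, 0, 1, 0, 0], [0, 0, 0, 1, 0]].

Note the characteristic polynomial does not split into linear factors over ℚ, so A has no Jordan form over ℚ; the rational canonical form exists over any field.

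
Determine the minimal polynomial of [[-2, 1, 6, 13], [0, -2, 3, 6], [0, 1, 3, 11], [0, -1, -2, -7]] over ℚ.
m_A(x) = (x + 2)^3

The characteristic polynomial factors as (x + 2)^4. The minimal polynomial is ∏(x - λ)^{k_λ} where k_λ is the size of the largest Jordan block at λ.

For λ = -2: rank(A + 2I) = 2, and the largest Jordan block has size 3 (the smallest k with rank((A + 2I)^k) = rank((A + 2I)^(k+1))).

So m_A(x) = (x + 2)^3.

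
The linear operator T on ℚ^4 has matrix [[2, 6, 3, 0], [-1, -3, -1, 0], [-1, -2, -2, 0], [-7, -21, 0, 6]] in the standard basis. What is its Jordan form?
J = [[-1, 1, 0, 0], [0, -1, 0, 0], [0, 0, -1, 0], [0, 0, 0, 6]]

The characteristic polynomial is det(xI - A) = (x - 6)(x + 1)^3, so the eigenvalues are -1 (algebraic multiplicity 3), 6 (algebraic multiplicity 1).

For λ = -1: rank(A + I) = 2, rank((A + I)^2) = 1. The eigenspace has dimension 4 - 2 = 2, so there are 2 Jordan blocks; the rank sequence gives block sizes [2, 1].

For λ = 6: algebraic multiplicity 1 gives one 1×1 block.

Assembling the blocks gives the Jordan form J above.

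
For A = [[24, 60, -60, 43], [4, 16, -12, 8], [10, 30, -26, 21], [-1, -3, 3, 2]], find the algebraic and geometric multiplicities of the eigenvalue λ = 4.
algebraic multiplicity 4, geometric multiplicity 2

The characteristic polynomial is (x - 4)^4, so the factor x - 4 appears with exponent 4: the algebraic multiplicity is 4.

rank(A - 4I) = 2, so the eigenspace has dimension 4 - 2 = 2: the geometric multiplicity is 2.

Since 2 < 4, A is not diagonalizable.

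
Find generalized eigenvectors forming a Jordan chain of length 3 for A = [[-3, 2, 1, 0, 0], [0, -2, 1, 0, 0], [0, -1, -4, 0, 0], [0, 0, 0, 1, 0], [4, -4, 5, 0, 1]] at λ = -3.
We seek v_1 ∈ ker((A + 3I)^3) \ ker((A + 3I)^2), then set v_{i+1} = (A + 3I) v_i.

One such chain is v_1 = [[-1, 0, 1, 0, 0]]^T, v_2 = [[1, 1, -1, 0, 1]]^T, v_3 = [[1, 0, 0, 0, -1]]^T. Check: (A + 3I) v_3 = [[0, 0, 0, 0, 0]]^T = 0.

v_1 = [[-1, 0, 1, 0, 0]]^T, v_2 = [[1, 1, -1, 0, 1]]^T, v_3 = [[1, 0, 0, 0, -1]]^T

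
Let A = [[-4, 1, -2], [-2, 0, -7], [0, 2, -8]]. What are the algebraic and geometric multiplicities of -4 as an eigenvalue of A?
algebraic multiplicity 3, geometric multiplicity 1

The characteristic polynomial is (x + 4)^3, so the factor x + 4 appears with exponent 3: the algebraic multiplicity is 3.

rank(A + 4I) = 2, so the eigenspace has dimension 3 - 2 = 1: the geometric multiplicity is 1.

Since 1 < 3, A is not diagonalizable.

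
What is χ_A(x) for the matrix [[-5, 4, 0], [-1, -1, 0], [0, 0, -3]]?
xI - A = [[x + 5, -4, 0], [1, x + 1, 0], [0, 0, x + 3]].

Expanding det(xI - A) along the first row:
det(xI - A) = + (x + 5)·det([[x + 1, 0], [0, x + 3]]) - (-4)·det([[1, 0], [0, x + 3]]) + (0)·det([[1, x + 1], [0, 0]]).

Evaluating gives χ_A(x) = x^3 + 9x^2 + 27x + 27 = (x + 3)^3.

χ_A(x) = (x + 3)^3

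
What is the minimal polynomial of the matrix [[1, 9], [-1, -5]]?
The characteristic polynomial factors as (x + 2)^2. The minimal polynomial is ∏(x - λ)^{k_λ} where k_λ is the size of the largest Jordan block at λ.

For λ = -2: rank(A + 2I) = 1, and the largest Jordan block has size 2 (the smallest k with rank((A + 2I)^k) = rank((A + 2I)^(k+1))).

So m_A(x) = (x + 2)^2.

m_A(x) = (x + 2)^2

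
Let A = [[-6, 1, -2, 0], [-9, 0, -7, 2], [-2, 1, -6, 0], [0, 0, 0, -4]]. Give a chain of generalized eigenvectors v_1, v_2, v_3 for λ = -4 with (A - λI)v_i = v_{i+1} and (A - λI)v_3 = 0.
We seek v_1 ∈ ker((A + 4I)^3) \ ker((A + 4I)^2), then set v_{i+1} = (A + 4I) v_i.

One such chain is v_1 = [[-1, -2, 0, 0]]^T, v_2 = [[0, 1, 0, 0]]^T, v_3 = [[1, 4, 1, 0]]^T. Check: (A + 4I) v_3 = [[0, 0, 0, 0]]^T = 0.

v_1 = [[-1, -2, 0, 0]]^T, v_2 = [[0, 1, 0, 0]]^T, v_3 = [[1, 4, 1, 0]]^T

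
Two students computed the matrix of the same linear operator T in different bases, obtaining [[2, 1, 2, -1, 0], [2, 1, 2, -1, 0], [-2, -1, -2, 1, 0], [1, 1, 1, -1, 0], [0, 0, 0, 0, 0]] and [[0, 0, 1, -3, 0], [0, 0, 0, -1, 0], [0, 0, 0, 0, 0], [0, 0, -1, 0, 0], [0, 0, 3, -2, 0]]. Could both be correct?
Yes.

Two matrices over a field are similar if and only if they have the same invariant factors.

Both A and B have characteristic polynomial x^5 and minimal polynomial x^3. Computing further, both have invariant factors x, x, x^3. Hence A and B are similar.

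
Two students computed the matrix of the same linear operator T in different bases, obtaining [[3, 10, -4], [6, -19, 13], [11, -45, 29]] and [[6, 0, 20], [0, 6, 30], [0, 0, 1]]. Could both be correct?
Both have characteristic polynomial (x - 6)^2(x - 1), but the minimal polynomial of A is (x - 6)^2(x - 1) while the minimal polynomial of B is (x - 6)(x - 1). The minimal polynomial is a similarity invariant, so A and B are not similar.

No.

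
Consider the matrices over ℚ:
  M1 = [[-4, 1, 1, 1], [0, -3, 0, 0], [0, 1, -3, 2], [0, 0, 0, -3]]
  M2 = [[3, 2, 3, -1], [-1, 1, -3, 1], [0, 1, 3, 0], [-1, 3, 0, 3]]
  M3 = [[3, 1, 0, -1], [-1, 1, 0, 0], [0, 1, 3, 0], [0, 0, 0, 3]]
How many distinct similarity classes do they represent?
Characteristic polynomials: χ_{M1} = (x + 3)^3(x + 4), χ_{M2} = (x - 3)^2(x - 2)^2, χ_{M3} = (x - 3)^2(x - 2)^2.

{M1}: invariant factors x + 3, (x + 3)^2(x + 4).

{M2, M3}: invariant factors (x - 3)^2(x - 2)^2.

Matrices are similar if and only if their invariant-factor lists agree; the partition into similarity classes is {M1}, {M2, M3}.

2 classes: {M1}, {M2, M3}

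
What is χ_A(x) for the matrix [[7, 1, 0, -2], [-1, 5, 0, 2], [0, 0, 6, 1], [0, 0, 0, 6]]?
xI - A = [[x - 7, -1, 0, 2], [1, x - 5, 0, -2], [0, 0, x - 6, -1], [0, 0, 0, x - 6]].

Expanding det(xI - A) along the first row:
det(xI - A) = + (x - 7)·det([[x - 5, 0, -2], [0, x - 6, -1], [0, 0, x - 6]]) - (-1)·det([[1, 0, -2], [0, x - 6, -1], [0, 0, x - 6]]) + (0)·det([[1, x - 5, -2], [0, 0, -1], [0, 0, x - 6]]) - (2)·det([[1, x - 5, 0], [0, 0, x - 6], [0, 0, 0]]).

Evaluating gives χ_A(x) = x^4 - 24x^3 + 216x^2 - 864x + 1296 = (x - 6)^4.

χ_A(x) = (x - 6)^4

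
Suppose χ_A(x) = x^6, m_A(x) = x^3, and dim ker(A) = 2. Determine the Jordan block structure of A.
Jordan blocks: (0, 3), (0, 3)

λ = 0: algebraic multiplicity 6 (exponent in χ_A), largest block size 3 (exponent in m_A), 2 blocks (geometric multiplicity). These force block sizes [3, 3].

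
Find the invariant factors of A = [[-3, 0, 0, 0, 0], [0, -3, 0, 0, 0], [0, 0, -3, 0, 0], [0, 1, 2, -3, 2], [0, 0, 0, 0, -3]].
x + 3, x + 3, x + 3, (x + 3)^2

The Jordan structure of A has elementary divisors (x + 3)^2, (x + 3), (x + 3), (x + 3). Arranging the block sizes at each eigenvalue in decreasing order and taking row products gives the invariant factors.

Invariant factors (smallest first, each dividing the next): x + 3, x + 3, x + 3, (x + 3)^2.

Check: the last factor (x + 3)^2 is the minimal polynomial, and the product (x + 3)^5 is the characteristic polynomial.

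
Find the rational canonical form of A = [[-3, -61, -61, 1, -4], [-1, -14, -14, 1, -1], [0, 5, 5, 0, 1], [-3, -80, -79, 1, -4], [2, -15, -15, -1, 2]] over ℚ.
The invariant factors of A (the non-unit diagonal entries of the Smith normal form of xI - A over ℚ[x]) are (x + 4)(x + 5)(x^3 - x + 5), each dividing the next. The characteristic polynomial is their product, (x + 4)(x + 5)(x^3 - x + 5).

The rational canonical form is the block-diagonal matrix of companion matrices C(f_i):
R = [[0, 0, 0, 0, -100], [1, 0, 0, 0, -25], [0, 1, 0, 0, 4], [0, 0, 1, 0, -19], [0, 0, 0, 1, -9]].

Note the characteristic polynomial does not split into linear factors over ℚ, so A has no Jordan form over ℚ; the rational canonical form exists over any field.

R = [[0, 0, 0, 0, -100], [1, 0, 0, 0, -25], [0, 1, 0, 0, 4], [0, 0, 1, 0, -19], [0, 0, 0, 1, -9]]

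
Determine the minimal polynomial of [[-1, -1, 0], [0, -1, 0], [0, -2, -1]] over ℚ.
m_A(x) = (x + 1)^2

The characteristic polynomial factors as (x + 1)^3. The minimal polynomial is ∏(x - λ)^{k_λ} where k_λ is the size of the largest Jordan block at λ.

For λ = -1: rank(A + I) = 1, and the largest Jordan block has size 2 (the smallest k with rank((A + I)^k) = rank((A + I)^(k+1))).

So m_A(x) = (x + 1)^2.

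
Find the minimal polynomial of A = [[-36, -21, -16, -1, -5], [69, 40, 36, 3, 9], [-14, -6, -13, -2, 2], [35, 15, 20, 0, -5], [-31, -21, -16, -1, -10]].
m_A(x) = (x - 1)(x + 5)^2

The characteristic polynomial factors as (x - 1)(x + 5)^4. The minimal polynomial is ∏(x - λ)^{k_λ} where k_λ is the size of the largest Jordan block at λ.

For λ = -5: rank(A + 5I) = 2, and the largest Jordan block has size 2 (the smallest k with rank((A + 5I)^k) = rank((A + 5I)^(k+1))).
For λ = 1: rank(A - I) = 4, and the largest Jordan block has size 1 (the smallest k with rank((A - I)^k) = rank((A - I)^(k+1))).

So m_A(x) = (x - 1)(x + 5)^2.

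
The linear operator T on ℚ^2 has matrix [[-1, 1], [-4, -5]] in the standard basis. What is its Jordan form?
J = [[-3, 1], [0, -3]]

The characteristic polynomial is det(xI - A) = (x + 3)^2, so the eigenvalues are -3 (algebraic multiplicity 2).

For λ = -3: rank(A + 3I) = 1, rank((A + 3I)^2) = 0. The eigenspace has dimension 2 - 1 = 1, so there is 1 Jordan block; the rank sequence gives block sizes [2].

Assembling the blocks gives the Jordan form J above.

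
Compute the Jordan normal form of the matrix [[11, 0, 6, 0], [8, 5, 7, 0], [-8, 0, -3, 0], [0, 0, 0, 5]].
The characteristic polynomial is det(xI - A) = (x - 5)^3(x - 3), so the eigenvalues are 3 (algebraic multiplicity 1), 5 (algebraic multiplicity 3).

For λ = 3: algebraic multiplicity 1 gives one 1×1 block.

For λ = 5: rank(A - 5I) = 2, rank((A - 5I)^2) = 1. The eigenspace has dimension 4 - 2 = 2, so there are 2 Jordan blocks; the rank sequence gives block sizes [2, 1].

Assembling the blocks gives the Jordan form J above.

J = [[3, 0, 0, 0], [0, 5, 1, 0], [0, 0, 5, 0], [0, 0, 0, 5]]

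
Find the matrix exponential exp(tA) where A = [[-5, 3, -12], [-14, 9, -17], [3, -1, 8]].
e^{tA} = [[(3*t^2 - 18*t + 2)*e^{4*t}/2, 3*t*e^{4*t}, 3*t*(3*t - 8)*e^{4*t}/2], [t*(5*t - 28)*e^{4*t}/2, (5*t + 1)*e^{4*t}, t*(15*t - 34)*e^{4*t}/2], [t*(6 - t)*e^{4*t}/2, -t*e^{4*t}, (-3*t^2 + 8*t + 2)*e^{4*t}/2]]

A has Jordan form J = [[4, 1, 0], [0, 4, 1], [0, 0, 4]] with A = PJP^{-1}, so e^{tA} = P e^{tJ} P^{-1}.

For a Jordan block J_k(λ), e^{tJ_k(λ)} = e^{λt} · (I + tN + t^2 N^2/2! + ... + t^{k-1} N^{k-1}/(k-1)!) where N is the nilpotent superdiagonal part.

Assembling the blocks and conjugating back gives the entries of e^{tA} as shown above.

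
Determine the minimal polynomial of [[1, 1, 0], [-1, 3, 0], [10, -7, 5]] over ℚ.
The characteristic polynomial factors as (x - 5)(x - 2)^2. The minimal polynomial is ∏(x - λ)^{k_λ} where k_λ is the size of the largest Jordan block at λ.

For λ = 2: rank(A - 2I) = 2, and the largest Jordan block has size 2 (the smallest k with rank((A - 2I)^k) = rank((A - 2I)^(k+1))).
For λ = 5: rank(A - 5I) = 2, and the largest Jordan block has size 1 (the smallest k with rank((A - 5I)^k) = rank((A - 5I)^(k+1))).

So m_A(x) = (x - 5)(x - 2)^2.

m_A(x) = (x - 5)(x - 2)^2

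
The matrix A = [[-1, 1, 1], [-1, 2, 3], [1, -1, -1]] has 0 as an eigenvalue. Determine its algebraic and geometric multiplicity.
The characteristic polynomial is x^3, so the factor x appears with exponent 3: the algebraic multiplicity is 3.

rank(A) = 2, so the eigenspace has dimension 3 - 2 = 1: the geometric multiplicity is 1.

Since 1 < 3, A is not diagonalizable.

algebraic multiplicity 3, geometric multiplicity 1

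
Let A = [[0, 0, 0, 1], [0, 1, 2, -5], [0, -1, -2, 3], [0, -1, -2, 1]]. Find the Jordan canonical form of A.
The characteristic polynomial is det(xI - A) = x^4, so the eigenvalues are 0 (algebraic multiplicity 4).

For λ = 0: rank(A) = 2, rank(A^2) = 1, rank(A^3) = 0. The eigenspace has dimension 4 - 2 = 2, so there are 2 Jordan blocks; the rank sequence gives block sizes [3, 1].

Assembling the blocks gives the Jordan form J above.

J = [[0, 1, 0, 0], [0, 0, 1, 0], [0, 0, 0, 0], [0, 0, 0, 0]]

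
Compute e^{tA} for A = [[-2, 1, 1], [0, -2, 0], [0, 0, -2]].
e^{tA} = [[e^{-2*t}, t*e^{-2*t}, t*e^{-2*t}], [0, e^{-2*t}, 0], [0, 0, e^{-2*t}]]

A has Jordan form J = [[-2, 1, 0], [0, -2, 0], [0, 0, -2]] with A = PJP^{-1}, so e^{tA} = P e^{tJ} P^{-1}.

For a Jordan block J_k(λ), e^{tJ_k(λ)} = e^{λt} · (I + tN + t^2 N^2/2! + ... + t^{k-1} N^{k-1}/(k-1)!) where N is the nilpotent superdiagonal part.

Assembling the blocks and conjugating back gives the entries of e^{tA} as shown above.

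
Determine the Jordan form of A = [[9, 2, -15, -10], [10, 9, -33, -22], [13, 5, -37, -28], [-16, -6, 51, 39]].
J = [[5, 1, 0, 0], [0, 5, 1, 0], [0, 0, 5, 0], [0, 0, 0, 5]]

The characteristic polynomial is det(xI - A) = (x - 5)^4, so the eigenvalues are 5 (algebraic multiplicity 4).

For λ = 5: rank(A - 5I) = 2, rank((A - 5I)^2) = 1, rank((A - 5I)^3) = 0. The eigenspace has dimension 4 - 2 = 2, so there are 2 Jordan blocks; the rank sequence gives block sizes [3, 1].

Assembling the blocks gives the Jordan form J above.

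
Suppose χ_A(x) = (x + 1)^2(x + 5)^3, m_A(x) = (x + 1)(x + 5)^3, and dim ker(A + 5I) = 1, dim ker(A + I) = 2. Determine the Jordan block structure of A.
Jordan blocks: (-5, 3), (-1, 1), (-1, 1)

λ = -5: algebraic multiplicity 3 (exponent in χ_A), largest block size 3 (exponent in m_A), 1 block (geometric multiplicity). This forces block sizes [3].
λ = -1: algebraic multiplicity 2 (exponent in χ_A), largest block size 1 (exponent in m_A), 2 blocks (geometric multiplicity). These force block sizes [1, 1].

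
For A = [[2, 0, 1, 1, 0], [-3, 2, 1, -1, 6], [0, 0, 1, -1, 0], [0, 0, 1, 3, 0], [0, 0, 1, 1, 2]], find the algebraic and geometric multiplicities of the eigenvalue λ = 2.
algebraic multiplicity 5, geometric multiplicity 3

The characteristic polynomial is (x - 2)^5, so the factor x - 2 appears with exponent 5: the algebraic multiplicity is 5.

rank(A - 2I) = 2, so the eigenspace has dimension 5 - 2 = 3: the geometric multiplicity is 3.

Since 3 < 5, A is not diagonalizable.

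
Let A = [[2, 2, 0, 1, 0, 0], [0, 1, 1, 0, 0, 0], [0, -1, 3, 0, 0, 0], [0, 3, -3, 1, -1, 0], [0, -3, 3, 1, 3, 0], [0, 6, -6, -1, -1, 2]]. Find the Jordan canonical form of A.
J = [[2, 1, 0, 0, 0, 0], [0, 2, 1, 0, 0, 0], [0, 0, 2, 0, 0, 0], [0, 0, 0, 2, 1, 0], [0, 0, 0, 0, 2, 0], [0, 0, 0, 0, 0, 2]]

The characteristic polynomial is det(xI - A) = (x - 2)^6, so the eigenvalues are 2 (algebraic multiplicity 6).

For λ = 2: rank(A - 2I) = 3, rank((A - 2I)^2) = 1, rank((A - 2I)^3) = 0. The eigenspace has dimension 6 - 3 = 3, so there are 3 Jordan blocks; the rank sequence gives block sizes [3, 2, 1].

Assembling the blocks gives the Jordan form J above.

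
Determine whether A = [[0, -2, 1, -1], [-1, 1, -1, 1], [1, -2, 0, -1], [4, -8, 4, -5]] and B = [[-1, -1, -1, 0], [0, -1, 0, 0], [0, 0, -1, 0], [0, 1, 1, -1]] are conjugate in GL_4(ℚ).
Yes.

Two matrices over a field are similar if and only if they have the same invariant factors.

Both A and B have characteristic polynomial (x + 1)^4 and minimal polynomial (x + 1)^2. Computing further, both have invariant factors x + 1, x + 1, (x + 1)^2. Hence A and B are similar.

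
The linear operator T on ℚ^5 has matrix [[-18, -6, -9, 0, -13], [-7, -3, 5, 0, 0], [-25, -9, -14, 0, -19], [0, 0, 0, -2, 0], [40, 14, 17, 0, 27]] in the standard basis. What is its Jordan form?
The characteristic polynomial is det(xI - A) = (x + 2)^5, so the eigenvalues are -2 (algebraic multiplicity 5).

For λ = -2: rank(A + 2I) = 2, rank((A + 2I)^2) = 1, rank((A + 2I)^3) = 0. The eigenspace has dimension 5 - 2 = 3, so there are 3 Jordan blocks; the rank sequence gives block sizes [3, 1, 1].

Assembling the blocks gives the Jordan form J above.

J = [[-2, 1, 0, 0, 0], [0, -2, 1, 0, 0], [0, 0, -2, 0, 0], [0, 0, 0, -2, 0], [0, 0, 0, 0, -2]]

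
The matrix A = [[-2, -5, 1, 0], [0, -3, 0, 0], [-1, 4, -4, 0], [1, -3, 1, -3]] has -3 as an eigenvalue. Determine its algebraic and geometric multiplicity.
algebraic multiplicity 4, geometric multiplicity 2

The characteristic polynomial is (x + 3)^4, so the factor x + 3 appears with exponent 4: the algebraic multiplicity is 4.

rank(A + 3I) = 2, so the eigenspace has dimension 4 - 2 = 2: the geometric multiplicity is 2.

Since 2 < 4, A is not diagonalizable.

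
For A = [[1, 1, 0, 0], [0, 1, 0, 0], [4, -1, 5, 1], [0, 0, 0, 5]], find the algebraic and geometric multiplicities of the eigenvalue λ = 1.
algebraic multiplicity 2, geometric multiplicity 1

The characteristic polynomial is (x - 5)^2(x - 1)^2, so the factor x - 1 appears with exponent 2: the algebraic multiplicity is 2.

rank(A - I) = 3, so the eigenspace has dimension 4 - 3 = 1: the geometric multiplicity is 1.

Since 1 < 2, A is not diagonalizable.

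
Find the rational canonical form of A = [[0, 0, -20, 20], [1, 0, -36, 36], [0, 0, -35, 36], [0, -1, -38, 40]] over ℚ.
The invariant factors of A (the non-unit diagonal entries of the Smith normal form of xI - A over ℚ[x]) are (x - 5)(x^3 + 4x + 4), each dividing the next. The characteristic polynomial is their product, (x - 5)(x^3 + 4x + 4).

The rational canonical form is the block-diagonal matrix of companion matrices C(f_i):
R = [[0, 0, 0, 20], [1, 0, 0, 16], [0, 1, 0, -4], [0, 0, 1, 5]].

Note the characteristic polynomial does not split into linear factors over ℚ, so A has no Jordan form over ℚ; the rational canonical form exists over any field.

R = [[0, 0, 0, 20], [1, 0, 0, 16], [0, 1, 0, -4], [0, 0, 1, 5]]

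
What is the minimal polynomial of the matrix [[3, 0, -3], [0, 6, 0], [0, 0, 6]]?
m_A(x) = (x - 6)(x - 3)

The characteristic polynomial factors as (x - 6)^2(x - 3). The minimal polynomial is ∏(x - λ)^{k_λ} where k_λ is the size of the largest Jordan block at λ.

For λ = 3: rank(A - 3I) = 2, and the largest Jordan block has size 1 (the smallest k with rank((A - 3I)^k) = rank((A - 3I)^(k+1))).
For λ = 6: rank(A - 6I) = 1, and the largest Jordan block has size 1 (the smallest k with rank((A - 6I)^k) = rank((A - 6I)^(k+1))).

So m_A(x) = (x - 6)(x - 3).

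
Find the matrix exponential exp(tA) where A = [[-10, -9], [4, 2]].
A has Jordan form J = [[-4, 1], [0, -4]] with A = PJP^{-1}, so e^{tA} = P e^{tJ} P^{-1}.

For a Jordan block J_k(λ), e^{tJ_k(λ)} = e^{λt} · (I + tN + t^2 N^2/2! + ... + t^{k-1} N^{k-1}/(k-1)!) where N is the nilpotent superdiagonal part.

Assembling the blocks and conjugating back gives the entries of e^{tA} as shown above.

e^{tA} = [[(1 - 6*t)*e^{-4*t}, -9*t*e^{-4*t}], [4*t*e^{-4*t}, (6*t + 1)*e^{-4*t}]]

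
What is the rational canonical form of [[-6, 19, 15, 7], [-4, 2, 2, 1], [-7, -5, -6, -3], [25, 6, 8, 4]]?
R = [[0, 0, 0, 3], [1, 0, 0, 2], [0, 1, 0, -6], [0, 0, 1, -6]]

The invariant factors of A (the non-unit diagonal entries of the Smith normal form of xI - A over ℚ[x]) are (x + 1)^2(x^2 + 4x - 3), each dividing the next. The characteristic polynomial is their product, (x + 1)^2(x^2 + 4x - 3).

The rational canonical form is the block-diagonal matrix of companion matrices C(f_i):
R = [[0, 0, 0, 3], [1, 0, 0, 2], [0, 1, 0, -6], [0, 0, 1, -6]].

Note the characteristic polynomial does not split into linear factors over ℚ, so A has no Jordan form over ℚ; the rational canonical form exists over any field.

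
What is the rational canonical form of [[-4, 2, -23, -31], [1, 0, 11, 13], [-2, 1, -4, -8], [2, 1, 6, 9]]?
R = [[0, 0, 0, -15], [1, 0, 0, 13], [0, 1, 0, 18], [0, 0, 1, 1]]

The invariant factors of A (the non-unit diagonal entries of the Smith normal form of xI - A over ℚ[x]) are (x - 5)(x + 3)(x^2 + x - 1), each dividing the next. The characteristic polynomial is their product, (x - 5)(x + 3)(x^2 + x - 1).

The rational canonical form is the block-diagonal matrix of companion matrices C(f_i):
R = [[0, 0, 0, -15], [1, 0, 0, 13], [0, 1, 0, 18], [0, 0, 1, 1]].

Note the characteristic polynomial does not split into linear factors over ℚ, so A has no Jordan form over ℚ; the rational canonical form exists over any field.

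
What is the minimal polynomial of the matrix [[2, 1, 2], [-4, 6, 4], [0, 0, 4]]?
m_A(x) = (x - 4)^2

The characteristic polynomial factors as (x - 4)^3. The minimal polynomial is ∏(x - λ)^{k_λ} where k_λ is the size of the largest Jordan block at λ.

For λ = 4: rank(A - 4I) = 1, and the largest Jordan block has size 2 (the smallest k with rank((A - 4I)^k) = rank((A - 4I)^(k+1))).

So m_A(x) = (x - 4)^2.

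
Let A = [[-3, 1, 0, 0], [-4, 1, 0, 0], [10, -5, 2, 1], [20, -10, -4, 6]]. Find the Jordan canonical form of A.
J = [[-1, 1, 0, 0], [0, -1, 0, 0], [0, 0, 4, 1], [0, 0, 0, 4]]

The characteristic polynomial is det(xI - A) = (x - 4)^2(x + 1)^2, so the eigenvalues are -1 (algebraic multiplicity 2), 4 (algebraic multiplicity 2).

For λ = -1: rank(A + I) = 3, rank((A + I)^2) = 2. The eigenspace has dimension 4 - 3 = 1, so there is 1 Jordan block; the rank sequence gives block sizes [2].

For λ = 4: rank(A - 4I) = 3, rank((A - 4I)^2) = 2. The eigenspace has dimension 4 - 3 = 1, so there is 1 Jordan block; the rank sequence gives block sizes [2].

Assembling the blocks gives the Jordan form J above.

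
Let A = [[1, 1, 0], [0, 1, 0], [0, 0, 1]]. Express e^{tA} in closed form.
A has Jordan form J = [[1, 1, 0], [0, 1, 0], [0, 0, 1]] with A = PJP^{-1}, so e^{tA} = P e^{tJ} P^{-1}.

For a Jordan block J_k(λ), e^{tJ_k(λ)} = e^{λt} · (I + tN + t^2 N^2/2! + ... + t^{k-1} N^{k-1}/(k-1)!) where N is the nilpotent superdiagonal part.

Assembling the blocks and conjugating back gives the entries of e^{tA} as shown above.

e^{tA} = [[e^{t}, t*e^{t}, 0], [0, e^{t}, 0], [0, 0, e^{t}]]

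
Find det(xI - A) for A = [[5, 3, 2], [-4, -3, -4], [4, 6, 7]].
χ_A(x) = (x - 3)^3

xI - A = [[x - 5, -3, -2], [4, x + 3, 4], [-4, -6, x - 7]].

Expanding det(xI - A) along the first row:
det(xI - A) = + (x - 5)·det([[x + 3, 4], [-6, x - 7]]) - (-3)·det([[4, 4], [-4, x - 7]]) + (-2)·det([[4, x + 3], [-4, -6]]).

Evaluating gives χ_A(x) = x^3 - 9x^2 + 27x - 27 = (x - 3)^3.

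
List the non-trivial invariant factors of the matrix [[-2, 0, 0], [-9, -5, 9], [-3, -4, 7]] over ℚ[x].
The Jordan structure of A has elementary divisors (x + 2), (x - 1)^2. Arranging the block sizes at each eigenvalue in decreasing order and taking row products gives the invariant factors.

Invariant factors (smallest first, each dividing the next): (x - 1)^2(x + 2).

Check: the last factor (x - 1)^2(x + 2) is the minimal polynomial, and the product (x - 1)^2(x + 2) is the characteristic polynomial.

(x - 1)^2(x + 2)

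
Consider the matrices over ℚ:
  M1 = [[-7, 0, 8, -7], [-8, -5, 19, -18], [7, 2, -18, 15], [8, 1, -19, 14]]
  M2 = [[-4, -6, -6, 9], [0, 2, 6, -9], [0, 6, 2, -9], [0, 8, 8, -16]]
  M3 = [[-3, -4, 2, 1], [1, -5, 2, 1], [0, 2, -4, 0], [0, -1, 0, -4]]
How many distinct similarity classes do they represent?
Characteristic polynomials: χ_{M1} = (x + 4)^4, χ_{M2} = (x + 4)^4, χ_{M3} = (x + 4)^4.

{M1, M3}: invariant factors x + 4, (x + 4)^3.

{M2}: invariant factors x + 4, x + 4, (x + 4)^2.

Matrices are similar if and only if their invariant-factor lists agree; the partition into similarity classes is {M1, M3}, {M2}.

2 classes: {M1, M3}, {M2}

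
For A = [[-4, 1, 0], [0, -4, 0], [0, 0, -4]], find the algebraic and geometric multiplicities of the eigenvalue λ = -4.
algebraic multiplicity 3, geometric multiplicity 2

The characteristic polynomial is (x + 4)^3, so the factor x + 4 appears with exponent 3: the algebraic multiplicity is 3.

rank(A + 4I) = 1, so the eigenspace has dimension 3 - 1 = 2: the geometric multiplicity is 2.

Since 2 < 3, A is not diagonalizable.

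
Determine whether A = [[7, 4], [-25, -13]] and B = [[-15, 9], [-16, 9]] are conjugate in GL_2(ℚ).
Yes.

Two matrices over a field are similar if and only if they have the same invariant factors.

Both A and B have characteristic polynomial (x + 3)^2 and minimal polynomial (x + 3)^2. Computing further, both have invariant factors (x + 3)^2. Hence A and B are similar.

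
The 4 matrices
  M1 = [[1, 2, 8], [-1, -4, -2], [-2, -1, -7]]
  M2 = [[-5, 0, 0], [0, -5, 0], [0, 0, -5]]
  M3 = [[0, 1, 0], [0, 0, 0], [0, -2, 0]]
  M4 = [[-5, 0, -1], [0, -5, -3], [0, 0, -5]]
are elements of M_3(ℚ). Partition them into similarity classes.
Characteristic polynomials: χ_{M1} = (x + 3)^2(x + 4), χ_{M2} = (x + 5)^3, χ_{M3} = x^3, χ_{M4} = (x + 5)^3.

{M1}: invariant factors (x + 3)^2(x + 4).

{M2}: invariant factors x + 5, x + 5, x + 5.

{M3}: invariant factors x, x^2.

{M4}: invariant factors x + 5, (x + 5)^2.

Matrices are similar if and only if their invariant-factor lists agree; the partition into similarity classes is {M1}, {M2}, {M3}, {M4}.

4 classes: {M1}, {M2}, {M3}, {M4}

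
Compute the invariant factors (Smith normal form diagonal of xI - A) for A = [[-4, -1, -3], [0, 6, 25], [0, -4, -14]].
(x + 4)^3

The Jordan structure of A has elementary divisors (x + 4)^3. Arranging the block sizes at each eigenvalue in decreasing order and taking row products gives the invariant factors.

Invariant factors (smallest first, each dividing the next): (x + 4)^3.

Check: the last factor (x + 4)^3 is the minimal polynomial, and the product (x + 4)^3 is the characteristic polynomial.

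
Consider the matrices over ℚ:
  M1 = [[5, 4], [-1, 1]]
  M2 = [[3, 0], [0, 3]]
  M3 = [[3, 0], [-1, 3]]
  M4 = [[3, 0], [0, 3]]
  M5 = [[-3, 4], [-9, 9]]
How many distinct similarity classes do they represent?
Characteristic polynomials: χ_{M1} = (x - 3)^2, χ_{M2} = (x - 3)^2, χ_{M3} = (x - 3)^2, χ_{M4} = (x - 3)^2, χ_{M5} = (x - 3)^2.

{M1, M3, M5}: invariant factors (x - 3)^2.

{M2, M4}: invariant factors x - 3, x - 3.

Matrices are similar if and only if their invariant-factor lists agree; the partition into similarity classes is {M1, M3, M5}, {M2, M4}.

2 classes: {M1, M3, M5}, {M2, M4}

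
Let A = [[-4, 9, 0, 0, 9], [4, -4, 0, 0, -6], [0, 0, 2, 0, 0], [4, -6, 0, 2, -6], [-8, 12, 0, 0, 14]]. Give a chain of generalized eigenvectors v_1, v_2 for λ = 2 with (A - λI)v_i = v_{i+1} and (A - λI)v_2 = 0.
We seek v_1 ∈ ker((A - 2I)^2) \ ker(A - 2I), then set v_{i+1} = (A - 2I) v_i.

One such chain is v_1 = [[1, -1, 0, -1, 2]]^T, v_2 = [[3, -2, 0, -2, 4]]^T. Check: (A - 2I) v_2 = [[0, 0, 0, 0, 0]]^T = 0.

v_1 = [[1, -1, 0, -1, 2]]^T, v_2 = [[3, -2, 0, -2, 4]]^T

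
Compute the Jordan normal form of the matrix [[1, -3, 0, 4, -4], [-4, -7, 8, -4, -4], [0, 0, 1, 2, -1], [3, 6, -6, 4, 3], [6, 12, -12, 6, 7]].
J = [[1, 1, 0, 0, 0], [0, 1, 0, 0, 0], [0, 0, 1, 1, 0], [0, 0, 0, 1, 0], [0, 0, 0, 0, 2]]

The characteristic polynomial is det(xI - A) = (x - 2)(x - 1)^4, so the eigenvalues are 1 (algebraic multiplicity 4), 2 (algebraic multiplicity 1).

For λ = 1: rank(A - I) = 3, rank((A - I)^2) = 1. The eigenspace has dimension 5 - 3 = 2, so there are 2 Jordan blocks; the rank sequence gives block sizes [2, 2].

For λ = 2: algebraic multiplicity 1 gives one 1×1 block.

Assembling the blocks gives the Jordan form J above.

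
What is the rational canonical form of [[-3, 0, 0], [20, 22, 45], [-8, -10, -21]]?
The invariant factors of A (the non-unit diagonal entries of the Smith normal form of xI - A over ℚ[x]) are x + 3, (x - 4)(x + 3), each dividing the next. The characteristic polynomial is their product, (x - 4)(x + 3)^2.

The rational canonical form is the block-diagonal matrix of companion matrices C(f_i):
R = [[-3, 0, 0], [0, 0, 12], [0, 1, 1]].

R = [[-3, 0, 0], [0, 0, 12], [0, 1, 1]]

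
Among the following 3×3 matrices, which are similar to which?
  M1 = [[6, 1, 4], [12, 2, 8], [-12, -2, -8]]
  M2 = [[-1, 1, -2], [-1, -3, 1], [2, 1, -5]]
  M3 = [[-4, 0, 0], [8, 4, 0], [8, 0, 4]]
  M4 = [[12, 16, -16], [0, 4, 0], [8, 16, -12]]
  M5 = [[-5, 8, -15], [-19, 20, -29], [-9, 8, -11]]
4 classes: {M1}, {M2}, {M3, M4}, {M5}

Characteristic polynomials: χ_{M1} = x^3, χ_{M2} = (x + 3)^3, χ_{M3} = (x - 4)^2(x + 4), χ_{M4} = (x - 4)^2(x + 4), χ_{M5} = (x - 4)^2(x + 4).

{M1}: invariant factors x, x^2.

{M2}: invariant factors (x + 3)^3.

{M3, M4}: invariant factors x - 4, (x - 4)(x + 4).

{M5}: invariant factors (x - 4)^2(x + 4).

Matrices are similar if and only if their invariant-factor lists agree; the partition into similarity classes is {M1}, {M2}, {M3, M4}, {M5}.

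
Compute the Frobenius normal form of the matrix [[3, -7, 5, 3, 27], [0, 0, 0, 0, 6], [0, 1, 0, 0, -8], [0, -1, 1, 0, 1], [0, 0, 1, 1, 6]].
The invariant factors of A (the non-unit diagonal entries of the Smith normal form of xI - A over ℚ[x]) are x - 3, (x - 3)(x + 1)(x^2 - 4x + 2), each dividing the next. The characteristic polynomial is their product, (x - 3)^2(x + 1)(x^2 - 4x + 2).

The rational canonical form is the block-diagonal matrix of companion matrices C(f_i):
R = [[3, 0, 0, 0, 0], [0, 0, 0, 0, 6], [0, 1, 0, 0, -8], [0, 0, 1, 0, -7], [0, 0, 0, 1, 6]].

Note the characteristic polynomial does not split into linear factors over ℚ, so A has no Jordan form over ℚ; the rational canonical form exists over any field.

R = [[3, 0, 0, 0, 0], [0, 0, 0, 0, 6], [0, 1, 0, 0, -8], [0, 0, 1, 0, -7], [0, 0, 0, 1, 6]]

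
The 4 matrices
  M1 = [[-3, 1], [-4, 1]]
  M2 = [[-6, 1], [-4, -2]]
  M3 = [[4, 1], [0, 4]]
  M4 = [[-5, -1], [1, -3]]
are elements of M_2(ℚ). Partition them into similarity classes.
3 classes: {M1}, {M2, M4}, {M3}

Characteristic polynomials: χ_{M1} = (x + 1)^2, χ_{M2} = (x + 4)^2, χ_{M3} = (x - 4)^2, χ_{M4} = (x + 4)^2.

{M1}: invariant factors (x + 1)^2.

{M2, M4}: invariant factors (x + 4)^2.

{M3}: invariant factors (x - 4)^2.

Matrices are similar if and only if their invariant-factor lists agree; the partition into similarity classes is {M1}, {M2, M4}, {M3}.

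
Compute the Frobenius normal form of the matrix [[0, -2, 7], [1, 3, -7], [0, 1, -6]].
R = [[0, 0, -5], [1, 0, 9], [0, 1, -3]]

The invariant factors of A (the non-unit diagonal entries of the Smith normal form of xI - A over ℚ[x]) are (x - 1)^2(x + 5), each dividing the next. The characteristic polynomial is their product, (x - 1)^2(x + 5).

The rational canonical form is the block-diagonal matrix of companion matrices C(f_i):
R = [[0, 0, -5], [1, 0, 9], [0, 1, -3]].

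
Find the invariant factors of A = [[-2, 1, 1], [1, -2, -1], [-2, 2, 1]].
The Jordan structure of A has elementary divisors (x + 1)^2, (x + 1). Arranging the block sizes at each eigenvalue in decreasing order and taking row products gives the invariant factors.

Invariant factors (smallest first, each dividing the next): x + 1, (x + 1)^2.

Check: the last factor (x + 1)^2 is the minimal polynomial, and the product (x + 1)^3 is the characteristic polynomial.

x + 1, (x + 1)^2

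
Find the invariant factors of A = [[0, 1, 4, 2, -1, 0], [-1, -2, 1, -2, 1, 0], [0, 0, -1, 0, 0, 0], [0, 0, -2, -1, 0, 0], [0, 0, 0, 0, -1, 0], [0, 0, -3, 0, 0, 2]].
The Jordan structure of A has elementary divisors (x + 1)^3, (x + 1), (x + 1), (x - 2). Arranging the block sizes at each eigenvalue in decreasing order and taking row products gives the invariant factors.

Invariant factors (smallest first, each dividing the next): x + 1, x + 1, (x - 2)(x + 1)^3.

Check: the last factor (x - 2)(x + 1)^3 is the minimal polynomial, and the product (x - 2)(x + 1)^5 is the characteristic polynomial.

x + 1, x + 1, (x - 2)(x + 1)^3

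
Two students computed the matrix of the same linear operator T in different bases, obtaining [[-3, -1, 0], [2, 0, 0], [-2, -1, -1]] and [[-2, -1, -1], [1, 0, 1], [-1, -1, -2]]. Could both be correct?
Two matrices over a field are similar if and only if they have the same invariant factors.

Both A and B have characteristic polynomial (x + 1)^2(x + 2) and minimal polynomial (x + 1)(x + 2). Computing further, both have invariant factors x + 1, (x + 1)(x + 2). Hence A and B are similar.

Yes.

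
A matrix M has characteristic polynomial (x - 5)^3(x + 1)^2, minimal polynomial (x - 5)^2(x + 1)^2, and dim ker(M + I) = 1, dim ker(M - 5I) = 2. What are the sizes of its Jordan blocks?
λ = -1: algebraic multiplicity 2 (exponent in χ_M), largest block size 2 (exponent in m_M), 1 block (geometric multiplicity). This forces block sizes [2].
λ = 5: algebraic multiplicity 3 (exponent in χ_M), largest block size 2 (exponent in m_M), 2 blocks (geometric multiplicity). These force block sizes [2, 1].

Jordan blocks: (-1, 2), (5, 2), (5, 1)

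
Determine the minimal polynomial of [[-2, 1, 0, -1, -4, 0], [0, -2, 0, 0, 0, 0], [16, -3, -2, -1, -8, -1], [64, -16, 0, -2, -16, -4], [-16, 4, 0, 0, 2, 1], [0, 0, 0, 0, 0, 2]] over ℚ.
The characteristic polynomial factors as (x - 2)^2(x + 2)^4. The minimal polynomial is ∏(x - λ)^{k_λ} where k_λ is the size of the largest Jordan block at λ.

For λ = -2: rank(A + 2I) = 3, and the largest Jordan block has size 2 (the smallest k with rank((A + 2I)^k) = rank((A + 2I)^(k+1))).
For λ = 2: rank(A - 2I) = 5, and the largest Jordan block has size 2 (the smallest k with rank((A - 2I)^k) = rank((A - 2I)^(k+1))).

So m_A(x) = (x - 2)^2(x + 2)^2.

m_A(x) = (x - 2)^2(x + 2)^2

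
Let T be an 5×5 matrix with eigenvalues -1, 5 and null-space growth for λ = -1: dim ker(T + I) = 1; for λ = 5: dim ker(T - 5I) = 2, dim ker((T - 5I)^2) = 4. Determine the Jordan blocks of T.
Jordan blocks: (-1, 1), (5, 2), (5, 2)

λ = -1: successive nullity increments [1] count blocks of size ≥ k; block sizes are [1].
λ = 5: successive nullity increments [2, 2] count blocks of size ≥ k; block sizes are [2, 2].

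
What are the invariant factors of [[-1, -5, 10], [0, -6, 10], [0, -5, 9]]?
x + 1, (x - 4)(x + 1)

The Jordan structure of A has elementary divisors (x + 1), (x + 1), (x - 4). Arranging the block sizes at each eigenvalue in decreasing order and taking row products gives the invariant factors.

Invariant factors (smallest first, each dividing the next): x + 1, (x - 4)(x + 1).

Check: the last factor (x - 4)(x + 1) is the minimal polynomial, and the product (x - 4)(x + 1)^2 is the characteristic polynomial.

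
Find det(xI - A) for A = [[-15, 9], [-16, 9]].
χ_A(x) = (x + 3)^2

xI - A = [[x + 15, -9], [16, x - 9]].

Expanding det(xI - A) along the first row:
det(xI - A) = + (x + 15)·det([[x - 9]]) - (-9)·det([[16]]).

Evaluating gives χ_A(x) = x^2 + 6x + 9 = (x + 3)^2.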